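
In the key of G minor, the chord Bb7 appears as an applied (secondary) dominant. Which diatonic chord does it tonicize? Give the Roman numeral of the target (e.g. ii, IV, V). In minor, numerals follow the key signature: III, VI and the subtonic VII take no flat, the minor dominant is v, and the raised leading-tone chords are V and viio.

VI

The chord is a dominant seventh chord on Bb.
A dominant resolves down a perfect fifth: Bb → Eb. In G minor, Eb is scale degree 6, i.e. VI.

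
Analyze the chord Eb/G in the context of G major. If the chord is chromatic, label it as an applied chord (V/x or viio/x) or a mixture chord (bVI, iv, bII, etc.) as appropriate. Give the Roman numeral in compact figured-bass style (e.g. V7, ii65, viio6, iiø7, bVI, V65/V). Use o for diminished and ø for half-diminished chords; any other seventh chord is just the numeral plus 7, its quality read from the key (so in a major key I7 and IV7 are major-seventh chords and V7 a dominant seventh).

Stacked in thirds the chord is Eb-G-Bb: a major triad on Eb.
Eb is the lowered sixth degree of G major (diatonic 6 would be E). This is a major triad on the lowered sixth degree, borrowed from the parallel minor.
With G in the bass the chord is in first inversion, so the figured bass is 6.

bVI6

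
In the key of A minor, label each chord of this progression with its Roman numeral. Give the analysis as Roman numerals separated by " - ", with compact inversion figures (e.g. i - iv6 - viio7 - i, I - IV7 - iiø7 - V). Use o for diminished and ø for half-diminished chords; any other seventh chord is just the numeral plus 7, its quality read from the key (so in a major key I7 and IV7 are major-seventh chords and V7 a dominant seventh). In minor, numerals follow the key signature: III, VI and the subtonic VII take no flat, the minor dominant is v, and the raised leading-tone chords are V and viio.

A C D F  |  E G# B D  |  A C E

iv43 - V7 - i

A-C-D-F: minor seventh chord on D = scale degree 4 → iv43.
E-G#-B-D: dominant seventh chord on E = scale degree 5 → V7.
A-C-E has root A, degree 1 in A minor, so i.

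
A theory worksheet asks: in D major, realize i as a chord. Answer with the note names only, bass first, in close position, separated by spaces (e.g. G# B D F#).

i is the minor tonic, borrowed from the parallel minor. In D major that root is D.
So the chord is D-F-A.

D F A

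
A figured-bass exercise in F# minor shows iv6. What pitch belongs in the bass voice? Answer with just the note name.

D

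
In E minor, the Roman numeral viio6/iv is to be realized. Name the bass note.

B

The applied chord viio6/iv is rooted on G#: G#-B-D.
The figure 6 means first inversion — the third is in the bass.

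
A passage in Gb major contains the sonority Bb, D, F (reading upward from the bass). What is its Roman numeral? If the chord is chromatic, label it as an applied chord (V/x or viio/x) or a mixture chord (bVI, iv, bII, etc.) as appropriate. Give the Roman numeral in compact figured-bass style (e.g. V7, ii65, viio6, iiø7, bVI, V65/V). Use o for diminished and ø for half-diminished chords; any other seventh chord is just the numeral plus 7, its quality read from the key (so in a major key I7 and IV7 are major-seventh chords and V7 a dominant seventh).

V/vi

The pitches Bb-D-F form a major triad rooted on Bb.
Bb is not a diatonic chord root with this quality in Gb major, but it lies a perfect fifth above Eb (vi), so the chord functions as an applied dominant of vi.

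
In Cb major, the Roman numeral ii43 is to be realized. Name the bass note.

Ab

ii in Cb major has root Db; the chord is Db-Fb-Ab-Cb.
The figure 43 means second inversion — the fifth is in the bass.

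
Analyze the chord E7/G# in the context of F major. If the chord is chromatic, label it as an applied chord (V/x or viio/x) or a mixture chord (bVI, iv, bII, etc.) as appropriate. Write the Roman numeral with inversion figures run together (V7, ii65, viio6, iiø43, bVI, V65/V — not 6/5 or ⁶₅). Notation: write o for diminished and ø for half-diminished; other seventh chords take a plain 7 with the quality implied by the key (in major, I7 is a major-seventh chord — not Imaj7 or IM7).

The pitches E-G#-B-D form a dominant seventh chord rooted on E.
E is not a diatonic chord root with this quality in F major, but it lies a perfect fifth above A (iii), so the chord functions as an applied dominant of iii.
With G# in the bass the chord is in first inversion, so the figured bass is 65.

V65/iii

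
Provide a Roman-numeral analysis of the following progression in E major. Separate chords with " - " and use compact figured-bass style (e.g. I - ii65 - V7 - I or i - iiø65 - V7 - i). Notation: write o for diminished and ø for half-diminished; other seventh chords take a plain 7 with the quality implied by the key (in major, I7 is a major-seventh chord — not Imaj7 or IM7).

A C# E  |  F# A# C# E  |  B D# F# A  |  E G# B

A-C#-E: root A is the subdominant; major triad there is IV.
F#-A#-C#-E: chromatic; F# is V of V, so V7/V.
B-D#-F#-A: dominant seventh chord on B = scale degree 5 → V7.
E-G#-B: root E is the tonic; major triad there is I.

IV - V7/V - V7 - I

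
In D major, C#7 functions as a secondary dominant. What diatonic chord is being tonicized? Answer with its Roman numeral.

The chord is a dominant seventh chord on C#.
A dominant resolves down a perfect fifth: C# → F#. In D major, F# is scale degree 3, i.e. iii.

iii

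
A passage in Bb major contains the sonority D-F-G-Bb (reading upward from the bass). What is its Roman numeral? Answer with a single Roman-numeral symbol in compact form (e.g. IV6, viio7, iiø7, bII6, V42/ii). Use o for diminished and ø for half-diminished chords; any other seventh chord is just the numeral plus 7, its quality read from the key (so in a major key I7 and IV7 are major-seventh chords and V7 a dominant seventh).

vi43

Stacked in thirds the chord is G-Bb-D-F: a minor seventh chord on G.
In Bb major, G is the submediant; the diatonic minor seventh chord there is vi7.
With D in the bass the chord is in second inversion, so the figured bass is 43.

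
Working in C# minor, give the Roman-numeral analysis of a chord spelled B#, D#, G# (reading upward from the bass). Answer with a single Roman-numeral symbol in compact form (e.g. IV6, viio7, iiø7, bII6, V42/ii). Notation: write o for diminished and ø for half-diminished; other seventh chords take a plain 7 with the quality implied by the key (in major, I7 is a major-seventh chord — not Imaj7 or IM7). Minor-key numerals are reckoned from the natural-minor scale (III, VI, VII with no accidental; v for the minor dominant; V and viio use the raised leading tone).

The pitches G#-B#-D# form a major triad rooted on G#.
G# is scale degree 5 in C# minor, and a major triad on that degree is written V.
With B# in the bass the chord is in first inversion, so the figured bass is 6.

V6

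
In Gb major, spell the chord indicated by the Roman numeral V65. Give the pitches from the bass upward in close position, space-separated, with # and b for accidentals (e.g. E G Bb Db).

F Ab Cb Db

The numeral's case and figure indicate a dominant seventh chord. In Gb major its root, the dominant, is Db.
Stacking thirds from Db gives Db-F-Ab-Cb.
The figured bass 65 indicates first inversion, placing the third (F) in the bass: F-Ab-Cb-Db.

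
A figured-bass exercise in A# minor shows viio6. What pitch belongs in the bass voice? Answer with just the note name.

viio in A# minor has root G##; the chord is G##-B#-D#.
The figure 6 means first inversion — the third is in the bass.

B#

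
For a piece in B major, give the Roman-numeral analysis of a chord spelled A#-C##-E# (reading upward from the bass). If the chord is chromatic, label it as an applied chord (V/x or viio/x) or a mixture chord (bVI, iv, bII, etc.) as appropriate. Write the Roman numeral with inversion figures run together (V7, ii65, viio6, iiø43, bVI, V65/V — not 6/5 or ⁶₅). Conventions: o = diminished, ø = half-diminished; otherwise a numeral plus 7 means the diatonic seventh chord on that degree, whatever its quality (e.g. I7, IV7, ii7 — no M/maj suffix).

V/iii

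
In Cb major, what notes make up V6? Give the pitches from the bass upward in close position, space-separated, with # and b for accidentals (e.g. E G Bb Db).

Bb Db Gb

The numeral's case and figure indicate a major triad. In Cb major its root, the fifth degree, is Gb.
That chord is spelled Gb-Bb-Db.
The figured bass 6 indicates first inversion, placing the third (Bb) in the bass: Bb-Db-Gb.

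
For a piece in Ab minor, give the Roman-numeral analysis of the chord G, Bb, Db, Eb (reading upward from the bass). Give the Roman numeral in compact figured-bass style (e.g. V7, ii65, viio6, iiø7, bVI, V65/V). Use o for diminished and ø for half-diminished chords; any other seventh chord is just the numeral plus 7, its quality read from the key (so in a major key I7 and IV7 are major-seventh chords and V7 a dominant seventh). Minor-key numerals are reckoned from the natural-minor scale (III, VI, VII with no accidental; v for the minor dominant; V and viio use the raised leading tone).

The pitches Eb-G-Bb-Db form a dominant seventh chord rooted on Eb.
In Ab minor, Eb is the dominant; the diatonic dominant seventh chord there is V7.
With G in the bass the chord is in first inversion, so the figured bass is 65.

V65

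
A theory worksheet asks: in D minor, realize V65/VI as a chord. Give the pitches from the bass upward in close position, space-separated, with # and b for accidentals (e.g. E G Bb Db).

V65/VI is a secondary dominant — the dominant seventh of VI. VI in D minor is Bb, so the applied chord's root is F, a perfect fifth above.
Building a dominant seventh chord on F gives F-A-C-Eb.
With the 65 figure the chord is in first inversion; from the bass A upward in close position it reads A-C-Eb-F.

A C Eb F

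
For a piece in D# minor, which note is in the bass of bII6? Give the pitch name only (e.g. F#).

G#

bII in D# minor has root E; the chord is E-G#-B.
The figure 6 means first inversion — the third is in the bass.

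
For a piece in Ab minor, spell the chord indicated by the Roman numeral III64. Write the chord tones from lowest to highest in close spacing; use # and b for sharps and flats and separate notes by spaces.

Gb Cb Eb

The numeral's case and figure indicate a major triad. In Ab minor its root, the mediant, is Cb.
That chord is spelled Cb-Eb-Gb.
With the 64 figure the chord is in second inversion; from the bass Gb upward in close position it reads Gb-Cb-Eb.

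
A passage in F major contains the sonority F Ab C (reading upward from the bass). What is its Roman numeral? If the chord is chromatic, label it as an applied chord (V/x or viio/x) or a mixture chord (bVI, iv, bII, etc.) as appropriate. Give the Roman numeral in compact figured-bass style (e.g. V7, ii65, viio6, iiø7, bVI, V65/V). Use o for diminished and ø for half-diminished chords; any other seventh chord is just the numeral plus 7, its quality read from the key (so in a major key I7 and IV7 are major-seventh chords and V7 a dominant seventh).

i

Stacked in thirds the chord is F-Ab-C: a minor triad on F.
F is the first degree of F major. This is the minor tonic, borrowed from the parallel minor.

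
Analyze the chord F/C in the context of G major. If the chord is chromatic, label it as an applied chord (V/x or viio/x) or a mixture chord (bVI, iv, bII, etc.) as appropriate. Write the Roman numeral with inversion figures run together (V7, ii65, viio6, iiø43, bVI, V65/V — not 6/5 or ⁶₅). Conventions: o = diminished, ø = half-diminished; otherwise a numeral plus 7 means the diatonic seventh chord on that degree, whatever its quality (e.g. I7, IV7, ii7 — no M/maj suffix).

bVII64

Stacked in thirds the chord is F-A-C: a major triad on F.
F is the lowered seventh degree of G major (diatonic 7 would be F#). This is a major triad on the lowered seventh degree (the subtonic), borrowed from the parallel minor.
With C in the bass the chord is in second inversion, so the figured bass is 64.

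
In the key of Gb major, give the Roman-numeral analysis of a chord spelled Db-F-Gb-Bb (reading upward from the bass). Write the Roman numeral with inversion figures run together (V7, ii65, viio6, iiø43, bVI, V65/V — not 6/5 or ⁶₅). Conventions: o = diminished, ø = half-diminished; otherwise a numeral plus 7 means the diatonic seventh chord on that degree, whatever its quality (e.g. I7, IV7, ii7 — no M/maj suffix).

The pitches Gb-Bb-Db-F form a major seventh chord rooted on Gb.
Gb is scale degree 1 in Gb major, and a major seventh chord on that degree is written I7.
With Db in the bass the chord is in second inversion, so the figured bass is 43.

I43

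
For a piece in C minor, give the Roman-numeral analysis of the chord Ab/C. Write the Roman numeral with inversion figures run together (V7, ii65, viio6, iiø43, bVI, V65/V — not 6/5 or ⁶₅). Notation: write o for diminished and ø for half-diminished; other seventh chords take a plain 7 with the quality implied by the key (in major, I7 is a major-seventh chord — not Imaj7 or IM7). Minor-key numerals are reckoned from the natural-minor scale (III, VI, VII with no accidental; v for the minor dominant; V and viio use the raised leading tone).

Stacked in thirds the chord is Ab-C-Eb: a major triad on Ab.
In C minor, Ab is the submediant; the diatonic major triad there is VI.
With C in the bass the chord is in first inversion, so the figured bass is 6.

VI6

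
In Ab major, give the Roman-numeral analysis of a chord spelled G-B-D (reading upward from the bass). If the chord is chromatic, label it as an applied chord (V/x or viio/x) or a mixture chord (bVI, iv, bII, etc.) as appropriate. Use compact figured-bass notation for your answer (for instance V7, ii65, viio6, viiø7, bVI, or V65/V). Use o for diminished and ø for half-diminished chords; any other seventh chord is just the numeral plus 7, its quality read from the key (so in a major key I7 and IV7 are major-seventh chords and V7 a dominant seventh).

Stacked in thirds the chord is G-B-D: a major triad on G.
G is not a diatonic chord root with this quality in Ab major, but it lies a perfect fifth above C (iii), so the chord functions as an applied dominant of iii.

V/iii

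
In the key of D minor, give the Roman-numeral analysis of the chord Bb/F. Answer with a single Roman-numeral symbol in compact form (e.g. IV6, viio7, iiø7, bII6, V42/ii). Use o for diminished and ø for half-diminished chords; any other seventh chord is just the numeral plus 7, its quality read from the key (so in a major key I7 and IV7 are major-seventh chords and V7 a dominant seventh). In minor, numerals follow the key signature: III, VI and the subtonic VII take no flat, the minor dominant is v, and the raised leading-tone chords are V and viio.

VI64

Stacked in thirds the chord is Bb-D-F: a major triad on Bb.
In D minor, Bb is the submediant; the diatonic major triad there is VI.
With F in the bass the chord is in second inversion, so the figured bass is 64.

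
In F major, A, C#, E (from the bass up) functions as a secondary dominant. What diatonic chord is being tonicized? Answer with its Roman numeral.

The chord is a major triad on A.
A dominant resolves down a perfect fifth: A → D. In F major, D is scale degree 6, i.e. vi.

vi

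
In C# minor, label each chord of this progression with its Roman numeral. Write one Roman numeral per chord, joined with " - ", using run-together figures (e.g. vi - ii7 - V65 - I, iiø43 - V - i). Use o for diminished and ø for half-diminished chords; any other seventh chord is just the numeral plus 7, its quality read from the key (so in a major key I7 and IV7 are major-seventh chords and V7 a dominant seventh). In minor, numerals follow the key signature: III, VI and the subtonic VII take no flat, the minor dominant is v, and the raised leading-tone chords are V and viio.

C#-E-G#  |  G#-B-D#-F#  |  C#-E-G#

i - v7 - i

C#-E-G# has root C#, degree 1 in C# minor, so i.
G#-B-D#-F# has root G#, degree 5 in C# minor, so v7.
C#-E-G#: minor triad on C# = scale degree 1 → i.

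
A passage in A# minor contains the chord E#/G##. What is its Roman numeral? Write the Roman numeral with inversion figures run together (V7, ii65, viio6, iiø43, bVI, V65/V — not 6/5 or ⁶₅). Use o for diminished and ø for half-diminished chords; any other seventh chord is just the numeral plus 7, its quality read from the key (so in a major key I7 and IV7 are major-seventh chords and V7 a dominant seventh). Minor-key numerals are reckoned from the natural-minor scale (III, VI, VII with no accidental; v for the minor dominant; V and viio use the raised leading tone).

V6

Stacked in thirds the chord is E#-G##-B#: a major triad on E#.
E# is scale degree 5 in A# minor, and a major triad on that degree is written V.
With G## in the bass the chord is in first inversion, so the figured bass is 6.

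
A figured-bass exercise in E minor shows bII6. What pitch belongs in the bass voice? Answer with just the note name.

A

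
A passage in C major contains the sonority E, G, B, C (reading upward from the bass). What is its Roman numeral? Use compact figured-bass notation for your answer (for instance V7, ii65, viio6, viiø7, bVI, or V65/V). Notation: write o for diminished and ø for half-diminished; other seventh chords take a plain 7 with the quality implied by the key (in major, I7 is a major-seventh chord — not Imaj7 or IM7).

I65

Stacked in thirds the chord is C-E-G-B: a major seventh chord on C.
C is scale degree 1 in C major, and a major seventh chord on that degree is written I7.
With E in the bass the chord is in first inversion, so the figured bass is 65.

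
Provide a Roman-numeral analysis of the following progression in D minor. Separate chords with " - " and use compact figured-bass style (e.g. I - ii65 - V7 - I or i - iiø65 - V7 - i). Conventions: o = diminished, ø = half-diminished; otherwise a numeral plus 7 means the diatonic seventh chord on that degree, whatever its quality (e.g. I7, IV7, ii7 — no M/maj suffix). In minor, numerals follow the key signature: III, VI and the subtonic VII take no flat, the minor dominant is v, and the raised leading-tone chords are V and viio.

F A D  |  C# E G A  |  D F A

F-A-D: minor triad on D = scale degree 1 → i6.
C#-E-G-A has root A, degree 5 in D minor, so V65.
D-F-A has root D, degree 1 in D minor, so i.

i6 - V65 - i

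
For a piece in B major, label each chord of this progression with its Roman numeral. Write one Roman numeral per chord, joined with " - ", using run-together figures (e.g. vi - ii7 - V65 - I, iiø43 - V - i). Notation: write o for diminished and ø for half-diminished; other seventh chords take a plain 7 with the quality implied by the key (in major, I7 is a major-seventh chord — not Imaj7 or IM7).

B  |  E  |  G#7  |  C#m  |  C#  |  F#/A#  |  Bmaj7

B: root B is the tonic; major triad there is I.
E: major triad on E = scale degree 4 → IV.
G#7: chromatic; G# is V of ii, so V7/ii.
C#m: root C# is the supertonic; minor triad there is ii.
C#: chromatic; C# is V of V, so V/V.
F#/A# has root F#, degree 5 in B major, so V6.
Bmaj7: root B is the tonic; major seventh chord there is I7.

I - IV - V7/ii - ii - V/V - V6 - I7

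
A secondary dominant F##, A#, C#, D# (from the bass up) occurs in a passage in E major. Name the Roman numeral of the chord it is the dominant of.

iii

The chord is a dominant seventh chord on D#.
A dominant resolves down a perfect fifth: D# → G#. In E major, G# is scale degree 3, i.e. iii.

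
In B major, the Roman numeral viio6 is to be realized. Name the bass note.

viio in B major has root A#; the chord is A#-C#-E.
The figure 6 means first inversion — the third is in the bass.

C#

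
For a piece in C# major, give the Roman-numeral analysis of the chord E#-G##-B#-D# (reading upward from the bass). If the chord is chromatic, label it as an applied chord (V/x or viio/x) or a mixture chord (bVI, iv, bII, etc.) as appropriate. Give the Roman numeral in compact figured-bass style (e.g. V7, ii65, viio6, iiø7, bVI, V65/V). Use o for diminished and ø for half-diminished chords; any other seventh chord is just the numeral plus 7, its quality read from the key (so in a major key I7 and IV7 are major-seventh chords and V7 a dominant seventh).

Stacked in thirds the chord is E#-G##-B#-D#: a dominant seventh chord on E#.
E# is not a diatonic chord root with this quality in C# major, but it lies a perfect fifth above A# (vi), so the chord functions as an applied dominant of vi.

V7/vi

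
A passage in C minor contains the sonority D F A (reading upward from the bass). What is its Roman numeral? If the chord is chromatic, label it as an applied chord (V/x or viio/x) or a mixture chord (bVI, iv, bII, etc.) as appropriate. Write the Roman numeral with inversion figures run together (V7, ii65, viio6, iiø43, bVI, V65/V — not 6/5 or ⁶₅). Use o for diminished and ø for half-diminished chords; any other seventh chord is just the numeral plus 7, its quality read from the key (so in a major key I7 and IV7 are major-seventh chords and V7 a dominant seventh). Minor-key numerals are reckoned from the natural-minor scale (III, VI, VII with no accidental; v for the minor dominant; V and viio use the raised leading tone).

ii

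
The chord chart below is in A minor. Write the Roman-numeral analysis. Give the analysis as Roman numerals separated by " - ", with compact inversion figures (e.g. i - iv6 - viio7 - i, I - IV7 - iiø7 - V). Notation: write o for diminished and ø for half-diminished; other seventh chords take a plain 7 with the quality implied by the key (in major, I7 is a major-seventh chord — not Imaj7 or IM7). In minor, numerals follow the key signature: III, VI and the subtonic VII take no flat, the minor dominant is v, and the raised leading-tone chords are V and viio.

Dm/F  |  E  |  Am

Dm/F: minor triad on D = scale degree 4 → iv6.
E: major triad on E = scale degree 5 → V.
Am: minor triad on A = scale degree 1 → i.

iv6 - V - i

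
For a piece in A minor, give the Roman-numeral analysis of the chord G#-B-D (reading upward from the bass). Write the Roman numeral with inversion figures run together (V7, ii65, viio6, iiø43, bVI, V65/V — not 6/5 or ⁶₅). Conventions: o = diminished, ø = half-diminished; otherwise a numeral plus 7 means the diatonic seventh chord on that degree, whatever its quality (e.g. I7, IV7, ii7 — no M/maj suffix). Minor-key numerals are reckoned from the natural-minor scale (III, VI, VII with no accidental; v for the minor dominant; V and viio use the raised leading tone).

viio

The pitches G#-B-D form a diminished triad rooted on G#.
G# is scale degree 7 in A minor, and a diminished triad on that degree is written viio.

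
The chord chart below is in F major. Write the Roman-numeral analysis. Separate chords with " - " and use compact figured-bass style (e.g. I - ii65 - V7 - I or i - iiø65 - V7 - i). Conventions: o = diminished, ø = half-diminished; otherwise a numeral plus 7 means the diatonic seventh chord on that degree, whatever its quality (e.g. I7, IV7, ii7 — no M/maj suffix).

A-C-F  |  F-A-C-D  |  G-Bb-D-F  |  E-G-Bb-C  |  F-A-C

I6 - vi65 - ii7 - V65 - I

A-C-F: major triad on F = scale degree 1 → I6.
F-A-C-D has root D, degree 6 in F major, so vi65.
G-Bb-D-F has root G, degree 2 in F major, so ii7.
E-G-Bb-C has root C, degree 5 in F major, so V65.
F-A-C has root F, degree 1 in F major, so I.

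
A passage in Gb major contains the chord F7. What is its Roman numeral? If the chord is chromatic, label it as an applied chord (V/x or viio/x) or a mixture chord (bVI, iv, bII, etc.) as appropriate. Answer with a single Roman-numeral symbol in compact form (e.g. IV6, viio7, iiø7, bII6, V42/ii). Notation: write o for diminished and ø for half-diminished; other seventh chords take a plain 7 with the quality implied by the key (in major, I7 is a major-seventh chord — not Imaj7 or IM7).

The pitches F-A-C-Eb form a dominant seventh chord rooted on F.
F is not a diatonic chord root with this quality in Gb major, but it lies a perfect fifth above Bb (iii), so the chord functions as an applied dominant of iii.

V7/iii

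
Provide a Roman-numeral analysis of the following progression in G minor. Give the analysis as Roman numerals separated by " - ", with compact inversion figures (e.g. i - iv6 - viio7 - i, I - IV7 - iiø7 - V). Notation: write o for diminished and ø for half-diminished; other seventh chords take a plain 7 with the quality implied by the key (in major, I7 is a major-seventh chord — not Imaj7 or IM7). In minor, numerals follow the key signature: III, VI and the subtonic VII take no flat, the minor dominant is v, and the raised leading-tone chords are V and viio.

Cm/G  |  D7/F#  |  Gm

iv64 - V65 - i

Cm/G has root C, degree 4 in G minor, so iv64.
D7/F#: root D is the dominant; dominant seventh chord there is V65.
Gm: minor triad on G = scale degree 1 → i.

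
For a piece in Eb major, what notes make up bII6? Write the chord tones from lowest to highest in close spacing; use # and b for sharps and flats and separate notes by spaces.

bII6 is the Neapolitan sixth — a major triad on the lowered second degree, here in its customary first inversion. In Eb major that root is Fb.
So the chord is Fb-Ab-Cb.
The figured bass 6 indicates first inversion, placing the third (Ab) in the bass: Ab-Cb-Fb.

Ab Cb Fb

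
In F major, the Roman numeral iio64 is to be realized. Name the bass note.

iio in F major has root G; the chord is G-Bb-Db.
The figure 64 means second inversion — the fifth is in the bass.

Db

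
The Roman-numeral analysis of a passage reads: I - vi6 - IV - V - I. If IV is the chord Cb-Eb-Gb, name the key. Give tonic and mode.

Gb major

The chord Cb is a major triad rooted on Cb; its label is IV.
Counting down 3 scale steps from Cb places the tonic on Gb; a major triad on degree 4 is diatonic only in major.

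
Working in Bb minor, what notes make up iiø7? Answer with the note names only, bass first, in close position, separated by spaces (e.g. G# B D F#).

C Eb Gb Bb

The numeral's case and figure indicate a half-diminished seventh chord. In Bb minor its root, scale degree 2, is C.
That chord is spelled C-Eb-Gb-Bb.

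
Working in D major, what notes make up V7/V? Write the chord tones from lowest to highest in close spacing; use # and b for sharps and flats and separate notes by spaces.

E G# B D

The slash means an applied dominant: we want the dominant of V. In D major, V is A major, and its dominant is built on E.
Building a dominant seventh chord on E gives E-G#-B-D.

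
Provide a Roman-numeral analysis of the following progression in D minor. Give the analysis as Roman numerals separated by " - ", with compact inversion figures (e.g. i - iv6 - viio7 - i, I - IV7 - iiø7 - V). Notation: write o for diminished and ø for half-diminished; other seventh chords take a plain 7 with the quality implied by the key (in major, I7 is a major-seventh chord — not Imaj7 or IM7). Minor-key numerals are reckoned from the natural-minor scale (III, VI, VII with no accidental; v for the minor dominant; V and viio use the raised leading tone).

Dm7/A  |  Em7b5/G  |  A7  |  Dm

Dm7/A: minor seventh chord on D = scale degree 1 → i43.
Em7b5/G has root E, degree 2 in D minor, so iiø65.
A7: dominant seventh chord on A = scale degree 5 → V7.
Dm has root D, degree 1 in D minor, so i.

i43 - iiø65 - V7 - i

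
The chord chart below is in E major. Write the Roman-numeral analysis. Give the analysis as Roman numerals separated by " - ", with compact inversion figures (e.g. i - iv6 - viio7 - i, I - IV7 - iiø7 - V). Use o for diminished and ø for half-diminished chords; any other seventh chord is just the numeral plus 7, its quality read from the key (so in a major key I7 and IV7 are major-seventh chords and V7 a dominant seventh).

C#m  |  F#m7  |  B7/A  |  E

C#m: root C# is the submediant; minor triad there is vi.
F#m7: minor seventh chord on F# = scale degree 2 → ii7.
B7/A: root B is the dominant; dominant seventh chord there is V42.
E: root E is the tonic; major triad there is I.

vi - ii7 - V42 - I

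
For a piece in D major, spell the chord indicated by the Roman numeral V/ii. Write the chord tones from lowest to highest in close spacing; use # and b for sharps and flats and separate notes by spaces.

B D# F#

The slash means an applied dominant: we want the dominant of ii. In D major, ii is E minor, and its dominant is built on B.
Building a major triad on B gives B-D#-F#.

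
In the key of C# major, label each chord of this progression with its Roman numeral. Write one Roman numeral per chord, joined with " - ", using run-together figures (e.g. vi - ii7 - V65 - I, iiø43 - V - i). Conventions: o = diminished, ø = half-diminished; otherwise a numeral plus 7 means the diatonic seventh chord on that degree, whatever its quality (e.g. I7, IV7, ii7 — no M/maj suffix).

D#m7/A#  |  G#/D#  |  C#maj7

ii43 - V64 - I7

D#m7/A# has root D#, degree 2 in C# major, so ii43.
G#/D#: major triad on G# = scale degree 5 → V64.
C#maj7: major seventh chord on C# = scale degree 1 → I7.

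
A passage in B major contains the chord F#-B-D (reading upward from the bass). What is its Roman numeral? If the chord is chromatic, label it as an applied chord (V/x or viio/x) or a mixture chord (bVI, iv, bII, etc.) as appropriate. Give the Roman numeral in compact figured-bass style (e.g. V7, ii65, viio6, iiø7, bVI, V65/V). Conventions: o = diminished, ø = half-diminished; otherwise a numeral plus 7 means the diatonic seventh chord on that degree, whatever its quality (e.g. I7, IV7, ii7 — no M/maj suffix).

i64

Stacked in thirds the chord is B-D-F#: a minor triad on B.
B is the first degree of B major. This is the minor tonic, borrowed from the parallel minor.
With F# in the bass the chord is in second inversion, so the figured bass is 64.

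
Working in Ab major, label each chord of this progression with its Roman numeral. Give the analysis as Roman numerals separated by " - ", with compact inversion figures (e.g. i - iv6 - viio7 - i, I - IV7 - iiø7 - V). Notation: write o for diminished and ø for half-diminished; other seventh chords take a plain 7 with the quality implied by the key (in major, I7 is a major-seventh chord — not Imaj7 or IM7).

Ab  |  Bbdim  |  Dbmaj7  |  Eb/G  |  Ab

I - iio - IV7 - V6 - I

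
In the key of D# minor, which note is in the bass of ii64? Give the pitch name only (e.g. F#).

B#

ii in D# minor has root E#; the chord is E#-G#-B#.
The figure 64 means second inversion — the fifth is in the bass.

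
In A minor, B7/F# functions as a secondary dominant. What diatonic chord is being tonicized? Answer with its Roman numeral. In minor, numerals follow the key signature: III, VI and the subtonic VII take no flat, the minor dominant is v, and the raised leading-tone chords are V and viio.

The chord is a dominant seventh chord on B.
A dominant resolves down a perfect fifth: B → E. In A minor, E is scale degree 5, i.e. V.

V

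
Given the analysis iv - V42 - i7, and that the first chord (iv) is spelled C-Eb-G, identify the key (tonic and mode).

iv is given as C-Eb-G — a minor triad with root C.
If C is scale degree 4 and the mode makes that degree carry a minor triad, the tonic is G and the mode is minor.

G minor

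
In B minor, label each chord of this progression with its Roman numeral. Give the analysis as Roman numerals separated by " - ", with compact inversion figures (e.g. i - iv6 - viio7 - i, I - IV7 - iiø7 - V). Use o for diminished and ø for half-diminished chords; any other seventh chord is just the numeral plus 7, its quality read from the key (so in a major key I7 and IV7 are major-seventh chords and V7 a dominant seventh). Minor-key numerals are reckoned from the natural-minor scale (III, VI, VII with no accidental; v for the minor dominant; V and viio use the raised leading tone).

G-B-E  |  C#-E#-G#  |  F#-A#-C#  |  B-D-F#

iv6 - V/V - V - i

G-B-E: root E is the subdominant; minor triad there is iv6.
C#-E#-G#: chromatic; C# is V of V, so V/V.
F#-A#-C#: root F# is the dominant; major triad there is V.
B-D-F#: root B is the tonic; minor triad there is i.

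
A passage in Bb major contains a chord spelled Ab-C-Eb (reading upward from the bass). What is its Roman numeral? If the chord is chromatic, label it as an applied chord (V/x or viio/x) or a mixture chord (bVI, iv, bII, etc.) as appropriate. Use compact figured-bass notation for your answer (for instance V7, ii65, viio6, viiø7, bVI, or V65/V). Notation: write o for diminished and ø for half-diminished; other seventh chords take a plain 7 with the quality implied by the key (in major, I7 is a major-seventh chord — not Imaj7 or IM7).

bVII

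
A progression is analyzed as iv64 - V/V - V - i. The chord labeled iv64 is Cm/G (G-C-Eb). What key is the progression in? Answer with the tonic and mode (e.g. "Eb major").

G minor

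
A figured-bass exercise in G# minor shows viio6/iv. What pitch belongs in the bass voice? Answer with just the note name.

D#

The applied chord viio6/iv is rooted on B#: B#-D#-F#.
The figure 6 means first inversion — the third is in the bass.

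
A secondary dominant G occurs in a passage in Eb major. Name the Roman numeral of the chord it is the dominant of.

vi

The chord is a major triad on G.
A dominant resolves down a perfect fifth: G → C. In Eb major, C is scale degree 6, i.e. vi.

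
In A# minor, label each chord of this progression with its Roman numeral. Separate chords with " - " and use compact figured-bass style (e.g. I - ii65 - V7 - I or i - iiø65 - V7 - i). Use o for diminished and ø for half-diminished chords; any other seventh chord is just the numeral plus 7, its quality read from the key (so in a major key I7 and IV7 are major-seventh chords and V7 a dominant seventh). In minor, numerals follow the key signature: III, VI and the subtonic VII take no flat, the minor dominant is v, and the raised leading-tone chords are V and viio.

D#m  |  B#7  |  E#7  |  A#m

D#m has root D#, degree 4 in A# minor, so iv.
B#7 is the secondary dominant of V (dominant seventh chord on B#): V7/V.
E#7: root E# is the dominant; dominant seventh chord there is V7.
A#m: minor triad on A# = scale degree 1 → i.

iv - V7/V - V7 - i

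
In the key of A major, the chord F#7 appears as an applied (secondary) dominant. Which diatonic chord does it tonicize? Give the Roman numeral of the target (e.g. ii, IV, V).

ii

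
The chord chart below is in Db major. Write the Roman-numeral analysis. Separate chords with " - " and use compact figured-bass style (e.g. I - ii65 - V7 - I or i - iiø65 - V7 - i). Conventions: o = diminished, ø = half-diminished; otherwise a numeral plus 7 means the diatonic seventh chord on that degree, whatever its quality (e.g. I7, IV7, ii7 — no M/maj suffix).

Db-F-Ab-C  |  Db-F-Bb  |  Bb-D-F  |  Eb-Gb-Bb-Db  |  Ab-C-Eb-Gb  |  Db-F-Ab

Db-F-Ab-C has root Db, degree 1 in Db major, so I7.
Db-F-Bb: minor triad on Bb = scale degree 6 → vi6.
Bb-D-F is the secondary dominant of ii (major triad on Bb): V/ii.
Eb-Gb-Bb-Db has root Eb, degree 2 in Db major, so ii7.
Ab-C-Eb-Gb has root Ab, degree 5 in Db major, so V7.
Db-F-Ab: major triad on Db = scale degree 1 → I.

I7 - vi6 - V/ii - ii7 - V7 - I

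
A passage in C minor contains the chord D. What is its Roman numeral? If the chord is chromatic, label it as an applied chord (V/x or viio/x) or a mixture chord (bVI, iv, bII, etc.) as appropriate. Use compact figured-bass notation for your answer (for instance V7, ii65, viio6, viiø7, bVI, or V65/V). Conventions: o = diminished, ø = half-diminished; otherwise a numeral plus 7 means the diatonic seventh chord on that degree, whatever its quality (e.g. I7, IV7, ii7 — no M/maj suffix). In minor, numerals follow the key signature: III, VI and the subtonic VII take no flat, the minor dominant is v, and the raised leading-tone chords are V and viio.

The pitches D-F#-A form a major triad rooted on D.
D is not a diatonic chord root with this quality in C minor, but it lies a perfect fifth above G (V), so the chord functions as an applied dominant of V.

V/V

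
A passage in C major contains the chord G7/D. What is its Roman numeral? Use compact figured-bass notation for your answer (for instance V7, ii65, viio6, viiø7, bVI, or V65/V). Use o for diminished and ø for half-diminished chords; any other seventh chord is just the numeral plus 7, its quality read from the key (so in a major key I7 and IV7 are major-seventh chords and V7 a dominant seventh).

V43

The pitches G-B-D-F form a dominant seventh chord rooted on G.
G is scale degree 5 in C major, and a dominant seventh chord on that degree is written V7.
With D in the bass the chord is in second inversion, so the figured bass is 43.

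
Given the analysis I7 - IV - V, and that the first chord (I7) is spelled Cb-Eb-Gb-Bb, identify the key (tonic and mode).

Cb major

I7 is given as Cb-Eb-Gb-Bb — a major seventh chord with root Cb.
If Cb is scale degree 1 and the mode makes that degree carry a major seventh chord, the tonic is Cb and the mode is major.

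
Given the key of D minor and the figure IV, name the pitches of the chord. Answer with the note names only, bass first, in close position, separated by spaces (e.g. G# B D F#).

IV is the major subdominant, borrowed from the parallel major. In D minor that root is G.
So the chord is G-B-D.

G B D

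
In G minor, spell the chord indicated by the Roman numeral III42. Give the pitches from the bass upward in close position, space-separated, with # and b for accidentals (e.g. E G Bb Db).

A Bb D F

In G minor, the third degree is Bb, and the diatonic chord built there is a major seventh chord.
That chord is spelled Bb-D-F-A.
With the 42 figure the chord is in third inversion; from the bass A upward in close position it reads A-Bb-D-F.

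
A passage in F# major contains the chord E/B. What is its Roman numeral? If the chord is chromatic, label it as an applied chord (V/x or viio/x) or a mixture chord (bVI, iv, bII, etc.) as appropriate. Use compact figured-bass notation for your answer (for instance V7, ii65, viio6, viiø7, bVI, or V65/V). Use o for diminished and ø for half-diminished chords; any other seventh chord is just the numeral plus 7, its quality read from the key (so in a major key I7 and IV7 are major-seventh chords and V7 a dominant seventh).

Stacked in thirds the chord is E-G#-B: a major triad on E.
E is the lowered seventh degree of F# major (diatonic 7 would be E#). This is a major triad on the lowered seventh degree (the subtonic), borrowed from the parallel minor.
With B in the bass the chord is in second inversion, so the figured bass is 64.

bVII64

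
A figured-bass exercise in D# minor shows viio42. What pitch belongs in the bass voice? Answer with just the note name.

B

viio in D# minor has root C##; the chord is C##-E#-G#-B.
The figure 42 means third inversion — the seventh is in the bass.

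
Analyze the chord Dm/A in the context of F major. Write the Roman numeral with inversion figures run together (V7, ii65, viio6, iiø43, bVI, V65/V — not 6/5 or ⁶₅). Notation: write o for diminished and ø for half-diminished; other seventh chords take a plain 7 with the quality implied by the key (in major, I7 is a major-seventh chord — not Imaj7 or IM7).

Stacked in thirds the chord is D-F-A: a minor triad on D.
D is scale degree 6 in F major, and a minor triad on that degree is written vi.
With A in the bass the chord is in second inversion, so the figured bass is 64.

vi64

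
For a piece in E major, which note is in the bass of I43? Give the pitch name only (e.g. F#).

B

I in E major has root E; the chord is E-G#-B-D#.
The figure 43 means second inversion — the fifth is in the bass.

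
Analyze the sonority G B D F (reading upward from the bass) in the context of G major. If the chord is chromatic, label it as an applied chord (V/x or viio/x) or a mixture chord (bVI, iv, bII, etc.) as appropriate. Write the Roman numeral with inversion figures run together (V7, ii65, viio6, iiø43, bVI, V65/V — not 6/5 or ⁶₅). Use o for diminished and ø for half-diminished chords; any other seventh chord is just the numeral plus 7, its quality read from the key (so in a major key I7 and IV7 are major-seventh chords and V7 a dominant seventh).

V7/IV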